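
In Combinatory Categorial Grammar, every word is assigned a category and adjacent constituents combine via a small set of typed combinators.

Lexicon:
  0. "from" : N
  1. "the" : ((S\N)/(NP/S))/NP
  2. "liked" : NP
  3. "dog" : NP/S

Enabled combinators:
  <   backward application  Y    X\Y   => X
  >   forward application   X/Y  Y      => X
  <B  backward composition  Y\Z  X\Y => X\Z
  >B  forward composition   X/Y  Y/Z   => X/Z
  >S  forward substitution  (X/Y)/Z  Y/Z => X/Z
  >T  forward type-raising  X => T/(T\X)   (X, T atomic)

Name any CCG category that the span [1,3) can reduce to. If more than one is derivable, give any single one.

(S\N)/(NP/S)

[0,4] S   <
  [0,1] "from" : N
  [1,4] S\N   >
    [1,3] (S\N)/(NP/S)   >
      [1,2] "the" : ((S\N)/(NP/S))/NP
      [2,3] "liked" : NP
    [3,4] "dog" : NP/S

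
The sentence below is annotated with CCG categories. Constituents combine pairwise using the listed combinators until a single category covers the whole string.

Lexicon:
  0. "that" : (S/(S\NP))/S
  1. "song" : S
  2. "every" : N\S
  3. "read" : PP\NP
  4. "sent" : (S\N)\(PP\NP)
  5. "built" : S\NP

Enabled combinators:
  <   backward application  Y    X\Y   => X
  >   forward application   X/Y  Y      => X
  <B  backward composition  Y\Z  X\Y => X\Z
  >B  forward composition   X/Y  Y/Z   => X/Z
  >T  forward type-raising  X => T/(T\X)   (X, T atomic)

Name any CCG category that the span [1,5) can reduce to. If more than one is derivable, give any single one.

S

[0,6] S   >
  [0,5] S/(S\NP)   >
    [0,1] "that" : (S/(S\NP))/S
    [1,5] S   <
      [1,3] N   <
        [1,2] "song" : S
        [2,3] "every" : N\S
      [3,5] S\N   <
        [3,4] "read" : PP\NP
        [4,5] "sent" : (S\N)\(PP\NP)
  [5,6] "built" : S\NP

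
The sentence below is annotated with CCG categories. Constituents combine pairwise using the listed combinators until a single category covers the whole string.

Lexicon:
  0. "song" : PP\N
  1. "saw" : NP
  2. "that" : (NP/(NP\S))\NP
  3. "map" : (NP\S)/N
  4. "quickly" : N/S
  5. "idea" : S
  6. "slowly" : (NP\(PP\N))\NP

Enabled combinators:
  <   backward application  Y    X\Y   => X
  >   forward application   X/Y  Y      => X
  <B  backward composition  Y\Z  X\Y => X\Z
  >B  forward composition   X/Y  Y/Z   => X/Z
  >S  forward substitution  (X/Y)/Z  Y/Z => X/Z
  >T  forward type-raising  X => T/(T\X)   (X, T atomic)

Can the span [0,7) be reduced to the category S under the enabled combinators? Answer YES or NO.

PP\N NP (NP/(NP\S))\NP (NP\S)/N N/S S (NP\(PP\N))\NP
CKY chart[0,7] = {N/(N\NP), NP, NP/(NP\NP), PP/(PP\NP), S/(S\NP)}; S ∉ chart

NO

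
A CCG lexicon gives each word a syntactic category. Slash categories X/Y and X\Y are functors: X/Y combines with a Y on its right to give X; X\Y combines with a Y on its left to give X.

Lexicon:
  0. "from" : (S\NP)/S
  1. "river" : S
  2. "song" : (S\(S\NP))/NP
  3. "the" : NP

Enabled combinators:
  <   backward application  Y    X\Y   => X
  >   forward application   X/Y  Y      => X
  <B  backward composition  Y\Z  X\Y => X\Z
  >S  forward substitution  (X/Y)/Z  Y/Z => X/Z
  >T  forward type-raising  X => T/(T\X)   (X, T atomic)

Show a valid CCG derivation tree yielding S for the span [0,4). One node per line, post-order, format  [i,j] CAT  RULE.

[0,1] (S\NP)/S  lex  "from"
[1,2] S  lex  "river"
[0,2] S\NP  >  k=1
[2,3] (S\(S\NP))/NP  lex  "song"
[3,4] NP  lex  "the"
[2,4] S\(S\NP)  >  k=3
[0,4] S  <  k=2

[0,4] S   <
  [0,2] S\NP   >
    [0,1] "from" : (S\NP)/S
    [1,2] "river" : S
  [2,4] S\(S\NP)   >
    [2,3] "song" : (S\(S\NP))/NP
    [3,4] "the" : NP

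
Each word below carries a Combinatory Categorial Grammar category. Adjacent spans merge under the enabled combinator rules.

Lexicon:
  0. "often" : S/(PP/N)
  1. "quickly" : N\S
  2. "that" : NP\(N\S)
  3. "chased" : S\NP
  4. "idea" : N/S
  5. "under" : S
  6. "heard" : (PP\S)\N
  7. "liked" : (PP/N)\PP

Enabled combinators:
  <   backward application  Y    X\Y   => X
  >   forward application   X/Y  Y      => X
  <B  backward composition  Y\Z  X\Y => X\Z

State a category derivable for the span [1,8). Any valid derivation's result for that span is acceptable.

[0,8] S   >
  [0,1] "often" : S/(PP/N)
  [1,8] PP/N   <
    [1,7] PP   <
      [1,4] S   <
        [1,3] NP   <
          [1,2] "quickly" : N\S
          [2,3] "that" : NP\(N\S)
        [3,4] "chased" : S\NP
      [4,7] PP\S   <
        [4,6] N   >
          [4,5] "idea" : N/S
          [5,6] "under" : S
        [6,7] "heard" : (PP\S)\N
    [7,8] "liked" : (PP/N)\PP

PP/N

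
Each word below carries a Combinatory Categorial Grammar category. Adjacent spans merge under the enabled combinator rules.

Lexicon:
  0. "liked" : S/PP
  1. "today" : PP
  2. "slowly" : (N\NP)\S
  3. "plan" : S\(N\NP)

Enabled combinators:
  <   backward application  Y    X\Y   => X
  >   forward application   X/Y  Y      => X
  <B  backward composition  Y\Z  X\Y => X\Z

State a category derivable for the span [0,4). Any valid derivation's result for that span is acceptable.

S

[0,4] S   <
  [0,3] N\NP   <
    [0,2] S   >
      [0,1] "liked" : S/PP
      [1,2] "today" : PP
    [2,3] "slowly" : (N\NP)\S
  [3,4] "plan" : S\(N\NP)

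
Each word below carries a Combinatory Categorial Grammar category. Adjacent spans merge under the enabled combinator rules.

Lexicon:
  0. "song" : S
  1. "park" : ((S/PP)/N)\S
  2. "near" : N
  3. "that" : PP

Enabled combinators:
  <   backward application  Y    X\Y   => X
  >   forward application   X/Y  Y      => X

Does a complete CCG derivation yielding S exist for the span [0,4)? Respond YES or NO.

[0,4] S   >
  [0,3] S/PP   >
    [0,2] (S/PP)/N   <
      [0,1] "song" : S
      [1,2] "park" : ((S/PP)/N)\S
    [2,3] "near" : N
  [3,4] "that" : PP

YES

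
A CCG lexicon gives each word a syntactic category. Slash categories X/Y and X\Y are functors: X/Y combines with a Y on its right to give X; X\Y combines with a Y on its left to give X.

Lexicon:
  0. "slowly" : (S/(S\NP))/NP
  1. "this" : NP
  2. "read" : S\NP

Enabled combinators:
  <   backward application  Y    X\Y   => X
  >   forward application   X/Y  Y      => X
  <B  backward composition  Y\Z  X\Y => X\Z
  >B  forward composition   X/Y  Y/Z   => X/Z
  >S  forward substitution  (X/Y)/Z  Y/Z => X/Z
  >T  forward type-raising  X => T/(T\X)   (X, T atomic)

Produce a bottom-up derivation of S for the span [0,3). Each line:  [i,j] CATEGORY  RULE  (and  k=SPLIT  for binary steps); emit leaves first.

[0,3] S   >
  [0,2] S/(S\NP)   >
    [0,1] "slowly" : (S/(S\NP))/NP
    [1,2] "this" : NP
  [2,3] "read" : S\NP

[0,1] (S/(S\NP))/NP  lex  "slowly"
[1,2] NP  lex  "this"
[0,2] S/(S\NP)  >  k=1
[2,3] S\NP  lex  "read"
[0,3] S  >  k=2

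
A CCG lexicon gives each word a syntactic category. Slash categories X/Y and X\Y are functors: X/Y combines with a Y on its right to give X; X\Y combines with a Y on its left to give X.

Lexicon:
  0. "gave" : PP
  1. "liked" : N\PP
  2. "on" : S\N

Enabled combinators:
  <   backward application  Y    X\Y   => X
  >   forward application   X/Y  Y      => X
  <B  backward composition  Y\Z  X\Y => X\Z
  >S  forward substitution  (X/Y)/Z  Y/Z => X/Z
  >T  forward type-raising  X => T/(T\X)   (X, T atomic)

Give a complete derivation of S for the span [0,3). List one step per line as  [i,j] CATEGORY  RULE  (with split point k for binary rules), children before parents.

[0,3] S   <
  [0,2] N   <
    [0,1] "gave" : PP
    [1,2] "liked" : N\PP
  [2,3] "on" : S\N

[0,1] PP  lex  "gave"
[1,2] N\PP  lex  "liked"
[0,2] N  <  k=1
[2,3] S\N  lex  "on"
[0,3] S  <  k=2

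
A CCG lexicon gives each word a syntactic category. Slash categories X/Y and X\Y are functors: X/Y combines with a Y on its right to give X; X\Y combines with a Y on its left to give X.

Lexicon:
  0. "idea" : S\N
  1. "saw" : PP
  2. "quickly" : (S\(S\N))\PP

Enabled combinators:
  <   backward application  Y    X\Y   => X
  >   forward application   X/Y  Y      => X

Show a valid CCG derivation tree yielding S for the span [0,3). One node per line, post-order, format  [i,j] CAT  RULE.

[0,3] S   <
  [0,1] "idea" : S\N
  [1,3] S\(S\N)   <
    [1,2] "saw" : PP
    [2,3] "quickly" : (S\(S\N))\PP

[0,1] S\N  lex  "idea"
[1,2] PP  lex  "saw"
[2,3] (S\(S\N))\PP  lex  "quickly"
[1,3] S\(S\N)  <  k=2
[0,3] S  <  k=1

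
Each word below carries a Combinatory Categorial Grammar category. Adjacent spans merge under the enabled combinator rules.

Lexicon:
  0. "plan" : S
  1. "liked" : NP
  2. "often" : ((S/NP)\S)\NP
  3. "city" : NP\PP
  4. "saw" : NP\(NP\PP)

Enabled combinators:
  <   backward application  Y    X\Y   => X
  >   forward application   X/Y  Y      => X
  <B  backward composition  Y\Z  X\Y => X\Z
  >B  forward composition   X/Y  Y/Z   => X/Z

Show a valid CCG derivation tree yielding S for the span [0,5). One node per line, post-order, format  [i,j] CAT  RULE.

[0,5] S   >
  [0,3] S/NP   <
    [0,1] "plan" : S
    [1,3] (S/NP)\S   <
      [1,2] "liked" : NP
      [2,3] "often" : ((S/NP)\S)\NP
  [3,5] NP   <
    [3,4] "city" : NP\PP
    [4,5] "saw" : NP\(NP\PP)

[0,1] S  lex  "plan"
[1,2] NP  lex  "liked"
[2,3] ((S/NP)\S)\NP  lex  "often"
[1,3] (S/NP)\S  <  k=2
[0,3] S/NP  <  k=1
[3,4] NP\PP  lex  "city"
[4,5] NP\(NP\PP)  lex  "saw"
[3,5] NP  <  k=4
[0,5] S  >  k=3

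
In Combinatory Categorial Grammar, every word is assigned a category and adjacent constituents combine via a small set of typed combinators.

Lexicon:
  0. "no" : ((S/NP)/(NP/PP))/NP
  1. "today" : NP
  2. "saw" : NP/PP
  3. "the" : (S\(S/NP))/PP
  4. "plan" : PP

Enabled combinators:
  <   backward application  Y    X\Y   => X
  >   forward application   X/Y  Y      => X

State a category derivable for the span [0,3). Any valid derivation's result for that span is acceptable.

[0,5] S   <
  [0,3] S/NP   >
    [0,2] (S/NP)/(NP/PP)   >
      [0,1] "no" : ((S/NP)/(NP/PP))/NP
      [1,2] "today" : NP
    [2,3] "saw" : NP/PP
  [3,5] S\(S/NP)   >
    [3,4] "the" : (S\(S/NP))/PP
    [4,5] "plan" : PP

S/NP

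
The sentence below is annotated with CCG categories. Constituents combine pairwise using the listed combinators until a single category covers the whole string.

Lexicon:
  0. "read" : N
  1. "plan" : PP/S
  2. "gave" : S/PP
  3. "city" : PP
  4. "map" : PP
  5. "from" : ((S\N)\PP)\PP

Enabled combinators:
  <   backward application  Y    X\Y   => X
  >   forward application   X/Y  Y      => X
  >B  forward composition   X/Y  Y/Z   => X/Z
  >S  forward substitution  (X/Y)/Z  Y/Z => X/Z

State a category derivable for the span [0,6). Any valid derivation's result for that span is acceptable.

[0,6] S   <
  [0,1] "read" : N
  [1,6] S\N   <
    [1,4] PP   >
      [1,2] "plan" : PP/S
      [2,4] S   >
        [2,3] "gave" : S/PP
        [3,4] "city" : PP
    [4,6] (S\N)\PP   <
      [4,5] "map" : PP
      [5,6] "from" : ((S\N)\PP)\PP

S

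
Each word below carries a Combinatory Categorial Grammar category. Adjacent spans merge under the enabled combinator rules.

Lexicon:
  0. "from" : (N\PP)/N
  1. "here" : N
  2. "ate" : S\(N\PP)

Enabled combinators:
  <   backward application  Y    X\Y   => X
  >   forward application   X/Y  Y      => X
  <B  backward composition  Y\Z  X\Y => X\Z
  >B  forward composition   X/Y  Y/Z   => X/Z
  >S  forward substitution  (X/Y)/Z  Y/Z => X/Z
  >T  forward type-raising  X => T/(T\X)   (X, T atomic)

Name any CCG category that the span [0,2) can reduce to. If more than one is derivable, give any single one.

N\PP

[0,3] S   <
  [0,2] N\PP   >
    [0,1] "from" : (N\PP)/N
    [1,2] "here" : N
  [2,3] "ate" : S\(N\PP)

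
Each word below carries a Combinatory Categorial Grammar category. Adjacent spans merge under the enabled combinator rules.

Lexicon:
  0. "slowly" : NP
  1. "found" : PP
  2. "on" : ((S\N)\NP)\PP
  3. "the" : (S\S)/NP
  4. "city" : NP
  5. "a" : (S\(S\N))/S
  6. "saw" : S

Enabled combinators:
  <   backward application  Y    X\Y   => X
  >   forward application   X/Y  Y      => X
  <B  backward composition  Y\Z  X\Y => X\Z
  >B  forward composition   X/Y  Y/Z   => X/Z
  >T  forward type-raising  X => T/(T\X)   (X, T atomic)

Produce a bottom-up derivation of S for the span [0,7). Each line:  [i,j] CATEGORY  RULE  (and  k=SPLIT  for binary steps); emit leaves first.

[0,1] NP  lex  "slowly"
[1,2] PP  lex  "found"
[2,3] ((S\N)\NP)\PP  lex  "on"
[1,3] (S\N)\NP  <  k=2
[0,3] S\N  <  k=1
[3,4] (S\S)/NP  lex  "the"
[4,5] NP  lex  "city"
[3,5] S\S  >  k=4
[0,5] S\N  <B  k=3
[5,6] (S\(S\N))/S  lex  "a"
[6,7] S  lex  "saw"
[5,7] S\(S\N)  >  k=6
[0,7] S  <  k=5

[0,7] S   <
  [0,5] S\N   <B
    [0,3] S\N   <
      [0,1] "slowly" : NP
      [1,3] (S\N)\NP   <
        [1,2] "found" : PP
        [2,3] "on" : ((S\N)\NP)\PP
    [3,5] S\S   >
      [3,4] "the" : (S\S)/NP
      [4,5] "city" : NP
  [5,7] S\(S\N)   >
    [5,6] "a" : (S\(S\N))/S
    [6,7] "saw" : S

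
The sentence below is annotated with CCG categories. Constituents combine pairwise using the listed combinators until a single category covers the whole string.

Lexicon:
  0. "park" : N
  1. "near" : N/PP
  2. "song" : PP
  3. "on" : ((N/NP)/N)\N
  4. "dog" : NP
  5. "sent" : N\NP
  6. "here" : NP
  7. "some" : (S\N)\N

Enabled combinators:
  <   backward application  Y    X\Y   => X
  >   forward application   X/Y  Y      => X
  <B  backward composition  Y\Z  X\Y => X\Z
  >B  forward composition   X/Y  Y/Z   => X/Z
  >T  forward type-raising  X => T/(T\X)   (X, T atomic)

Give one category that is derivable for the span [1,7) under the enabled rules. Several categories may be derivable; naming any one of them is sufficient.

N

[0,8] S   <
  [0,1] "park" : N
  [1,8] S\N   <
    [1,7] N   >
      [1,6] N/NP   >
        [1,4] (N/NP)/N   <
          [1,3] N   >
            [1,2] "near" : N/PP
            [2,3] "song" : PP
          [3,4] "on" : ((N/NP)/N)\N
        [4,6] N   <
          [4,5] "dog" : NP
          [5,6] "sent" : N\NP
      [6,7] "here" : NP
    [7,8] "some" : (S\N)\N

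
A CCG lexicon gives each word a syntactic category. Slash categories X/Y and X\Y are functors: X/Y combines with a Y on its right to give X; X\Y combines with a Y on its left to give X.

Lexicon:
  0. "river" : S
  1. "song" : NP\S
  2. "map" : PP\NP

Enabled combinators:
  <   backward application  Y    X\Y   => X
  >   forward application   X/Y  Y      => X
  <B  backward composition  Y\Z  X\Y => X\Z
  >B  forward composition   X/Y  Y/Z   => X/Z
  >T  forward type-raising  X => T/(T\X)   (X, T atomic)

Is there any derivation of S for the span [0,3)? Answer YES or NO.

S NP\S PP\NP
CKY chart[0,3] = {N/(N\PP), NP/(NP\PP), PP, PP/(PP\PP), S/(S\PP)}; S ∉ chart

NO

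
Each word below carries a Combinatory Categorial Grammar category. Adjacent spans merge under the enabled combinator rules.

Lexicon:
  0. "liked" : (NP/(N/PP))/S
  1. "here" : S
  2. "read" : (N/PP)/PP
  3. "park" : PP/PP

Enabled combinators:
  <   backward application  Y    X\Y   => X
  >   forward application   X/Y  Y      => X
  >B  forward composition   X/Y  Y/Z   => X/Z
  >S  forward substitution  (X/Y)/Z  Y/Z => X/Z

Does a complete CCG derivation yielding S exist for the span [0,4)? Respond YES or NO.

(NP/(N/PP))/S S (N/PP)/PP PP/PP
CKY chart[0,4] = {NP, NP/PP}; S ∉ chart

NO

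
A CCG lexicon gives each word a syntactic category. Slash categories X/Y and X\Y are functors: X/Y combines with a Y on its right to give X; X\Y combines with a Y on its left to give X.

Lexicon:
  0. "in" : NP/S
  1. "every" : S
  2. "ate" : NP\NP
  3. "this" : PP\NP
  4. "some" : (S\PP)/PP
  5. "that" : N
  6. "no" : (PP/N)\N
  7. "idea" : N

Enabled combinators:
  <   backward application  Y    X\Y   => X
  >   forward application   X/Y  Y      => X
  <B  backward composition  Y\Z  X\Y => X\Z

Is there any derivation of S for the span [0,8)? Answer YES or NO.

[0,8] S   <
  [0,4] PP   <
    [0,2] NP   >
      [0,1] "in" : NP/S
      [1,2] "every" : S
    [2,4] PP\NP   <B
      [2,3] "ate" : NP\NP
      [3,4] "this" : PP\NP
  [4,8] S\PP   >
    [4,5] "some" : (S\PP)/PP
    [5,8] PP   >
      [5,7] PP/N   <
        [5,6] "that" : N
        [6,7] "no" : (PP/N)\N
      [7,8] "idea" : N

YES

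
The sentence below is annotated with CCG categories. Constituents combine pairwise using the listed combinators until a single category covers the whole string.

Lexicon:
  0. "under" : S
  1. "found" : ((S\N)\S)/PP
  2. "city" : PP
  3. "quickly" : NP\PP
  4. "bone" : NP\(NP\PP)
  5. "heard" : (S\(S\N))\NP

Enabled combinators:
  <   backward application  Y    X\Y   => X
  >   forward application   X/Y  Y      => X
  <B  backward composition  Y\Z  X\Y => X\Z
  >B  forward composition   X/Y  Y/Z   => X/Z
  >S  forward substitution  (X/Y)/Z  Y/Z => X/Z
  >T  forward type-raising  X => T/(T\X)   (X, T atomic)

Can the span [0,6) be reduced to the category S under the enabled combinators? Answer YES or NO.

YES

[0,6] S   <
  [0,3] S\N   <
    [0,1] "under" : S
    [1,3] (S\N)\S   >
      [1,2] "found" : ((S\N)\S)/PP
      [2,3] "city" : PP
  [3,6] S\(S\N)   <
    [3,5] NP   <
      [3,4] "quickly" : NP\PP
      [4,5] "bone" : NP\(NP\PP)
    [5,6] "heard" : (S\(S\N))\NP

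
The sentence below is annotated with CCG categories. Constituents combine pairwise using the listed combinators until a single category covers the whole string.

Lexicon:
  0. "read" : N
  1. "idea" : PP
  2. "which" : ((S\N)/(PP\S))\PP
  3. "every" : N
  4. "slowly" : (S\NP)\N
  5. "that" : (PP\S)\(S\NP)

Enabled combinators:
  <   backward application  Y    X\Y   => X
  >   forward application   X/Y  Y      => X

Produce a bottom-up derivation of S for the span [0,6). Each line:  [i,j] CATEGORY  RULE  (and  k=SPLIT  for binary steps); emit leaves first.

[0,6] S   <
  [0,1] "read" : N
  [1,6] S\N   >
    [1,3] (S\N)/(PP\S)   <
      [1,2] "idea" : PP
      [2,3] "which" : ((S\N)/(PP\S))\PP
    [3,6] PP\S   <
      [3,5] S\NP   <
        [3,4] "every" : N
        [4,5] "slowly" : (S\NP)\N
      [5,6] "that" : (PP\S)\(S\NP)

[0,1] N  lex  "read"
[1,2] PP  lex  "idea"
[2,3] ((S\N)/(PP\S))\PP  lex  "which"
[1,3] (S\N)/(PP\S)  <  k=2
[3,4] N  lex  "every"
[4,5] (S\NP)\N  lex  "slowly"
[3,5] S\NP  <  k=4
[5,6] (PP\S)\(S\NP)  lex  "that"
[3,6] PP\S  <  k=5
[1,6] S\N  >  k=3
[0,6] S  <  k=1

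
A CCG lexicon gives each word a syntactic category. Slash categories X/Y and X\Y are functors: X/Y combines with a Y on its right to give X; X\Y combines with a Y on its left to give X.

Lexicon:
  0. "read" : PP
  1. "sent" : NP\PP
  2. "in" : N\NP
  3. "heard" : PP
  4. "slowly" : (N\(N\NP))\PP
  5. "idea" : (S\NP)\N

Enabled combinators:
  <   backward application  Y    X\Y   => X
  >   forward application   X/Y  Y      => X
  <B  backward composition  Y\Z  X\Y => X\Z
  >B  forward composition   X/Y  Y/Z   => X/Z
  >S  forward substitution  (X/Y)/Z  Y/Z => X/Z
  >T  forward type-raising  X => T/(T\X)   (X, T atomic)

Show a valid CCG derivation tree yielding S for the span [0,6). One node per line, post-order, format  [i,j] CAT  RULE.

[0,6] S   <
  [0,2] NP   <
    [0,1] "read" : PP
    [1,2] "sent" : NP\PP
  [2,6] S\NP   <
    [2,5] N   <
      [2,3] "in" : N\NP
      [3,5] N\(N\NP)   <
        [3,4] "heard" : PP
        [4,5] "slowly" : (N\(N\NP))\PP
    [5,6] "idea" : (S\NP)\N

[0,1] PP  lex  "read"
[1,2] NP\PP  lex  "sent"
[0,2] NP  <  k=1
[2,3] N\NP  lex  "in"
[3,4] PP  lex  "heard"
[4,5] (N\(N\NP))\PP  lex  "slowly"
[3,5] N\(N\NP)  <  k=4
[2,5] N  <  k=3
[5,6] (S\NP)\N  lex  "idea"
[2,6] S\NP  <  k=5
[0,6] S  <  k=2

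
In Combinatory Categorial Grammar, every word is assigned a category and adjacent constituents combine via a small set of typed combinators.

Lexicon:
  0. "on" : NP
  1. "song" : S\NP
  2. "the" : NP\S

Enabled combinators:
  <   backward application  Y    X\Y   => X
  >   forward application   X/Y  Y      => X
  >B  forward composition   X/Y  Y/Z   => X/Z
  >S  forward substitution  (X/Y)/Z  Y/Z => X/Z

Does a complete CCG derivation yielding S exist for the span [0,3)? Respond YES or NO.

NP S\NP NP\S
CKY chart[0,3] = {NP}; S ∉ chart

NO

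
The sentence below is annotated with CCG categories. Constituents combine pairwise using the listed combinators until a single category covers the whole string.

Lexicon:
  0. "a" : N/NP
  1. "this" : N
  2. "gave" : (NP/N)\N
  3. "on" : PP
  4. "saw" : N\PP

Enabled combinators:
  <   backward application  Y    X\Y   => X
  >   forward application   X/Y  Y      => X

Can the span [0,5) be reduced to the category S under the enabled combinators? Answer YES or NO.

N/NP N (NP/N)\N PP N\PP
CKY chart[0,5] = {N}; S ∉ chart

NO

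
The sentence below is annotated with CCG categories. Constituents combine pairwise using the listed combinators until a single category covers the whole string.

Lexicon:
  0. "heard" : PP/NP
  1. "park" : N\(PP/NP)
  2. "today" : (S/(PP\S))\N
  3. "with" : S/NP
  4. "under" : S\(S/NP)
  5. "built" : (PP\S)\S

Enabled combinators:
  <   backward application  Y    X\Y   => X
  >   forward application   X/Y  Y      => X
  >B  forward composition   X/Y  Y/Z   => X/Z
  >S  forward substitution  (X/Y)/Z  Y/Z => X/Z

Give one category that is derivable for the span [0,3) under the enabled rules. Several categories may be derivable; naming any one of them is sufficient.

[0,6] S   >
  [0,3] S/(PP\S)   <
    [0,2] N   <
      [0,1] "heard" : PP/NP
      [1,2] "park" : N\(PP/NP)
    [2,3] "today" : (S/(PP\S))\N
  [3,6] PP\S   <
    [3,5] S   <
      [3,4] "with" : S/NP
      [4,5] "under" : S\(S/NP)
    [5,6] "built" : (PP\S)\S

S/(PP\S)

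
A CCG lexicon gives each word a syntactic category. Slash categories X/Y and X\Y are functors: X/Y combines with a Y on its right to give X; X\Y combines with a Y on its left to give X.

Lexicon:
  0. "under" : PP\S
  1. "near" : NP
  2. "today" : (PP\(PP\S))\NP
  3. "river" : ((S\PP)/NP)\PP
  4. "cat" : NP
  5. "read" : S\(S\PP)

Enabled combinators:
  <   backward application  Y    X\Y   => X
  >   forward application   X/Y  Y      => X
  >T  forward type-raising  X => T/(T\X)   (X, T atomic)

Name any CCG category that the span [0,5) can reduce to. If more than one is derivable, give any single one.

[0,6] S   <
  [0,5] S\PP   >
    [0,4] (S\PP)/NP   <
      [0,3] PP   <
        [0,1] "under" : PP\S
        [1,3] PP\(PP\S)   <
          [1,2] "near" : NP
          [2,3] "today" : (PP\(PP\S))\NP
      [3,4] "river" : ((S\PP)/NP)\PP
    [4,5] "cat" : NP
  [5,6] "read" : S\(S\PP)

S\PP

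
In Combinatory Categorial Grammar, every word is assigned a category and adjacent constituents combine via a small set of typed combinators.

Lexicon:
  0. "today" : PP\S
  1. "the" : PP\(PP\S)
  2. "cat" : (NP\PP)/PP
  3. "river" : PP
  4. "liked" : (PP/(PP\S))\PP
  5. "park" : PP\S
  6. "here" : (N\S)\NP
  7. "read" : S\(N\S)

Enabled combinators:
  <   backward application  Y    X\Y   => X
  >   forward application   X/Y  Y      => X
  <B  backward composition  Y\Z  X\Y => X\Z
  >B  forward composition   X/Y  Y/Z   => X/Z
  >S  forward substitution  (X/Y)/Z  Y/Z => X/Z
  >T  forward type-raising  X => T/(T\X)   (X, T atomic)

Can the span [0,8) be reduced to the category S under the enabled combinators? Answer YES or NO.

[0,8] S   <
  [0,2] PP   <
    [0,1] "today" : PP\S
    [1,2] "the" : PP\(PP\S)
  [2,8] S\PP   <B
    [2,6] NP\PP   >
      [2,3] "cat" : (NP\PP)/PP
      [3,6] PP   >
        [3,5] PP/(PP\S)   <
          [3,4] "river" : PP
          [4,5] "liked" : (PP/(PP\S))\PP
        [5,6] "park" : PP\S
    [6,8] S\NP   <B
      [6,7] "here" : (N\S)\NP
      [7,8] "read" : S\(N\S)

YES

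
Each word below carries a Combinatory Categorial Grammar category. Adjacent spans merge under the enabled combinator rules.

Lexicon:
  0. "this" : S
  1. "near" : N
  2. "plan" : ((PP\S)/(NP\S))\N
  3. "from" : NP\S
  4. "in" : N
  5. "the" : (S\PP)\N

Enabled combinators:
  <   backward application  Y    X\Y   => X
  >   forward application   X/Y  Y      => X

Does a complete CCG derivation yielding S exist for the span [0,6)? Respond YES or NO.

[0,6] S   <
  [0,4] PP   <
    [0,1] "this" : S
    [1,4] PP\S   >
      [1,3] (PP\S)/(NP\S)   <
        [1,2] "near" : N
        [2,3] "plan" : ((PP\S)/(NP\S))\N
      [3,4] "from" : NP\S
  [4,6] S\PP   <
    [4,5] "in" : N
    [5,6] "the" : (S\PP)\N

YES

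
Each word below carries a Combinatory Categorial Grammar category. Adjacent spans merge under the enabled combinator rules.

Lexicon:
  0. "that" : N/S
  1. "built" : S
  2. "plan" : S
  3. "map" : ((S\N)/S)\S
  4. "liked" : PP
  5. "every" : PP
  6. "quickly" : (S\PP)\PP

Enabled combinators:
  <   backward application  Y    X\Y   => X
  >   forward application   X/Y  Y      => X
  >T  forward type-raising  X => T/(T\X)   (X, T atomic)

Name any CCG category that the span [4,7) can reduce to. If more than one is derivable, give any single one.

[0,7] S   <
  [0,2] N   >
    [0,1] "that" : N/S
    [1,2] "built" : S
  [2,7] S\N   >
    [2,4] (S\N)/S   <
      [2,3] "plan" : S
      [3,4] "map" : ((S\N)/S)\S
    [4,7] S   <
      [4,5] "liked" : PP
      [5,7] S\PP   <
        [5,6] "every" : PP
        [6,7] "quickly" : (S\PP)\PP

S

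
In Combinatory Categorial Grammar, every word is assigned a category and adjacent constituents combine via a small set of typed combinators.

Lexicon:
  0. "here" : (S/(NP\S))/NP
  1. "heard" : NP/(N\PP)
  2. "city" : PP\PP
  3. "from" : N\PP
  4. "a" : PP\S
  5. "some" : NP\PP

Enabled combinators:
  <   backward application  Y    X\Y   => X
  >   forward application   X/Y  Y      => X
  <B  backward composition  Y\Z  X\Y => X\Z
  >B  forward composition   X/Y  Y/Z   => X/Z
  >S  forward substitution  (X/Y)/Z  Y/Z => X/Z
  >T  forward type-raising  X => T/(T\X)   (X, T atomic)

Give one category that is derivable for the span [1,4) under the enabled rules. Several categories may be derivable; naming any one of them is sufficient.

[0,6] S   >
  [0,4] S/(NP\S)   >
    [0,1] "here" : (S/(NP\S))/NP
    [1,4] NP   >
      [1,2] "heard" : NP/(N\PP)
      [2,4] N\PP   <B
        [2,3] "city" : PP\PP
        [3,4] "from" : N\PP
  [4,6] NP\S   <B
    [4,5] "a" : PP\S
    [5,6] "some" : NP\PP

NP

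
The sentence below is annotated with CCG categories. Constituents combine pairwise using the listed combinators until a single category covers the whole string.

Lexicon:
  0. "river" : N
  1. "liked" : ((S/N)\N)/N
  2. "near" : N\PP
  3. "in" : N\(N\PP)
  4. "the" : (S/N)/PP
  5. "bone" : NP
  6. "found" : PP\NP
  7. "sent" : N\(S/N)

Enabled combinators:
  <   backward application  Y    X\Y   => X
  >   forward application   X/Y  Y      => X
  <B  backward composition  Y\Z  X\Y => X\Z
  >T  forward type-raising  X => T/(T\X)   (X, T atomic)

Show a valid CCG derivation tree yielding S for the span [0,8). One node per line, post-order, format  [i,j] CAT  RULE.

[0,1] N  lex  "river"
[1,2] ((S/N)\N)/N  lex  "liked"
[2,3] N\PP  lex  "near"
[3,4] N\(N\PP)  lex  "in"
[2,4] N  <  k=3
[1,4] (S/N)\N  >  k=2
[0,4] S/N  <  k=1
[4,5] (S/N)/PP  lex  "the"
[5,6] NP  lex  "bone"
[5,6] PP/(PP\NP)  >T
[6,7] PP\NP  lex  "found"
[5,7] PP  >  k=6
[4,7] S/N  >  k=5
[7,8] N\(S/N)  lex  "sent"
[4,8] N  <  k=7
[0,8] S  >  k=4

[0,8] S   >
  [0,4] S/N   <
    [0,1] "river" : N
    [1,4] (S/N)\N   >
      [1,2] "liked" : ((S/N)\N)/N
      [2,4] N   <
        [2,3] "near" : N\PP
        [3,4] "in" : N\(N\PP)
  [4,8] N   <
    [4,7] S/N   >
      [4,5] "the" : (S/N)/PP
      [5,7] PP   >
        [5,6] PP/(PP\NP)   >T
          [5,6] "bone" : NP
        [6,7] "found" : PP\NP
    [7,8] "sent" : N\(S/N)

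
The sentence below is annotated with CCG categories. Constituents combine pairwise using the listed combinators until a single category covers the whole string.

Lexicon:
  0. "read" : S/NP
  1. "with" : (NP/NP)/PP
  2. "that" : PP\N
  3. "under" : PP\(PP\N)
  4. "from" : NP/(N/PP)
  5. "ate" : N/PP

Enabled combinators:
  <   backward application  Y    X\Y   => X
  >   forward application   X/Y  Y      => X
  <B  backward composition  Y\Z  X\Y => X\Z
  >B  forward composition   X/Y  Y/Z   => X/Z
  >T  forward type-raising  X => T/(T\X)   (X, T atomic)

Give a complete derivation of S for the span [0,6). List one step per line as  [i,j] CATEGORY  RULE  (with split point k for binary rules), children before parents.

[0,6] S   >
  [0,4] S/NP   >B
    [0,1] "read" : S/NP
    [1,4] NP/NP   >
      [1,2] "with" : (NP/NP)/PP
      [2,4] PP   <
        [2,3] "that" : PP\N
        [3,4] "under" : PP\(PP\N)
  [4,6] NP   >
    [4,5] "from" : NP/(N/PP)
    [5,6] "ate" : N/PP

[0,1] S/NP  lex  "read"
[1,2] (NP/NP)/PP  lex  "with"
[2,3] PP\N  lex  "that"
[3,4] PP\(PP\N)  lex  "under"
[2,4] PP  <  k=3
[1,4] NP/NP  >  k=2
[0,4] S/NP  >B  k=1
[4,5] NP/(N/PP)  lex  "from"
[5,6] N/PP  lex  "ate"
[4,6] NP  >  k=5
[0,6] S  >  k=4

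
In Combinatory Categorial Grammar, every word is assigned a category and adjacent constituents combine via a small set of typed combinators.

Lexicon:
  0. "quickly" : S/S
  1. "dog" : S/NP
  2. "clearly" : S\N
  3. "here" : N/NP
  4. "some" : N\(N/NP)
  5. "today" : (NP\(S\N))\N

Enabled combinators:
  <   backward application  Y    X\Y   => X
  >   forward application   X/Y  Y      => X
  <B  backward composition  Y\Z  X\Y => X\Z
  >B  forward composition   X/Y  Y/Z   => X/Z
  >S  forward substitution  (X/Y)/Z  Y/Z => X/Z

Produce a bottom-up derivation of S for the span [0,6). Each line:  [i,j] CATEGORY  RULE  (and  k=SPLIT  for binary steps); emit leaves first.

[0,1] S/S  lex  "quickly"
[1,2] S/NP  lex  "dog"
[0,2] S/NP  >B  k=1
[2,3] S\N  lex  "clearly"
[3,4] N/NP  lex  "here"
[4,5] N\(N/NP)  lex  "some"
[3,5] N  <  k=4
[5,6] (NP\(S\N))\N  lex  "today"
[3,6] NP\(S\N)  <  k=5
[2,6] NP  <  k=3
[0,6] S  >  k=2

[0,6] S   >
  [0,2] S/NP   >B
    [0,1] "quickly" : S/S
    [1,2] "dog" : S/NP
  [2,6] NP   <
    [2,3] "clearly" : S\N
    [3,6] NP\(S\N)   <
      [3,5] N   <
        [3,4] "here" : N/NP
        [4,5] "some" : N\(N/NP)
      [5,6] "today" : (NP\(S\N))\N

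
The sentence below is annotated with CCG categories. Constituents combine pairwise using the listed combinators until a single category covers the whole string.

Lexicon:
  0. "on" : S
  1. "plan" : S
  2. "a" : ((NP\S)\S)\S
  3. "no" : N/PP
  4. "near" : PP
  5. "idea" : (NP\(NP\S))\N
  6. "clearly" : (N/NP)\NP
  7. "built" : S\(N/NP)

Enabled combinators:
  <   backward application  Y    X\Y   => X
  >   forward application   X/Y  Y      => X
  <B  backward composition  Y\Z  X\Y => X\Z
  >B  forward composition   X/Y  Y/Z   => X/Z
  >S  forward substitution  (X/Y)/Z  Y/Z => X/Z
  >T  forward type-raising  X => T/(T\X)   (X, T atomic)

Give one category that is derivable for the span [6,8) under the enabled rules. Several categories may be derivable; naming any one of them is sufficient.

[0,8] S   <
  [0,6] NP   <
    [0,3] NP\S   <
      [0,1] "on" : S
      [1,3] (NP\S)\S   <
        [1,2] "plan" : S
        [2,3] "a" : ((NP\S)\S)\S
    [3,6] NP\(NP\S)   <
      [3,5] N   >
        [3,4] "no" : N/PP
        [4,5] "near" : PP
      [5,6] "idea" : (NP\(NP\S))\N
  [6,8] S\NP   <B
    [6,7] "clearly" : (N/NP)\NP
    [7,8] "built" : S\(N/NP)

S\NP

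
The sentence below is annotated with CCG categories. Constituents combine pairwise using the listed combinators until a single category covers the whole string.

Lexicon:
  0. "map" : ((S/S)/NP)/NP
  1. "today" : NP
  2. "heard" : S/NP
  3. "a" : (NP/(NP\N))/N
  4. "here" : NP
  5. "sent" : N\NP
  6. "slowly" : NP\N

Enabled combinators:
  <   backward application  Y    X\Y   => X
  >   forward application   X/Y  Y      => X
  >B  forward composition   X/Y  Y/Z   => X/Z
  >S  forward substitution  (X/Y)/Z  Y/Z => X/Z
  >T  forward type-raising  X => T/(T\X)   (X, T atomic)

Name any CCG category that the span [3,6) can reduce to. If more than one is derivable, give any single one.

NP/(NP\N)

[0,7] S   >
  [0,3] S/NP   >S
    [0,2] (S/S)/NP   >
      [0,1] "map" : ((S/S)/NP)/NP
      [1,2] "today" : NP
    [2,3] "heard" : S/NP
  [3,7] NP   >
    [3,6] NP/(NP\N)   >
      [3,4] "a" : (NP/(NP\N))/N
      [4,6] N   >
        [4,5] N/(N\NP)   >T
          [4,5] "here" : NP
        [5,6] "sent" : N\NP
    [6,7] "slowly" : NP\N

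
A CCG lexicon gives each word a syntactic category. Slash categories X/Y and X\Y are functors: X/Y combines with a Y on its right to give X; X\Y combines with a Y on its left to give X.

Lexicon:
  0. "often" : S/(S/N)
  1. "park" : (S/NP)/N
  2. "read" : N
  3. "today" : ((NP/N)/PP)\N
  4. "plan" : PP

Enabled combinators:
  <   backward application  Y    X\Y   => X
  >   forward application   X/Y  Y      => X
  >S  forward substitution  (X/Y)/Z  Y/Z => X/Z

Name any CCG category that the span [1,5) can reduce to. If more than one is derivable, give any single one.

[0,5] S   >
  [0,1] "often" : S/(S/N)
  [1,5] S/N   >S
    [1,2] "park" : (S/NP)/N
    [2,5] NP/N   >
      [2,4] (NP/N)/PP   <
        [2,3] "read" : N
        [3,4] "today" : ((NP/N)/PP)\N
      [4,5] "plan" : PP

S/N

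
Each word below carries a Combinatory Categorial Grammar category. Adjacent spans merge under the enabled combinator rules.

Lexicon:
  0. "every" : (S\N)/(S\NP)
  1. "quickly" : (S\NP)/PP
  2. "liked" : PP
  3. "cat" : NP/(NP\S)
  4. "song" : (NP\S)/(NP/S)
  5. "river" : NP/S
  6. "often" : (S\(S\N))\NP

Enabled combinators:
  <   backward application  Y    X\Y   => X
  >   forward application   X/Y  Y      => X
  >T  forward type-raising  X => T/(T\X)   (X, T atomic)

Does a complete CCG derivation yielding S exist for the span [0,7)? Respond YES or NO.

YES

[0,7] S   <
  [0,3] S\N   >
    [0,1] "every" : (S\N)/(S\NP)
    [1,3] S\NP   >
      [1,2] "quickly" : (S\NP)/PP
      [2,3] "liked" : PP
  [3,7] S\(S\N)   <
    [3,6] NP   >
      [3,4] "cat" : NP/(NP\S)
      [4,6] NP\S   >
        [4,5] "song" : (NP\S)/(NP/S)
        [5,6] "river" : NP/S
    [6,7] "often" : (S\(S\N))\NP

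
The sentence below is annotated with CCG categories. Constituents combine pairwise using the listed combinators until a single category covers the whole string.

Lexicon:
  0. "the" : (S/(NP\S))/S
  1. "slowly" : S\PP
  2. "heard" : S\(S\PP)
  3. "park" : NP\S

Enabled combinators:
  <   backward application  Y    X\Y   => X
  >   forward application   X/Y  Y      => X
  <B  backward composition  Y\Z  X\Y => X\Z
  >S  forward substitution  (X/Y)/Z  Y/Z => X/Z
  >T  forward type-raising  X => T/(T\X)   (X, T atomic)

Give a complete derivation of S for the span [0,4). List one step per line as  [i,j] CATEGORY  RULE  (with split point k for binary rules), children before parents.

[0,4] S   >
  [0,3] S/(NP\S)   >
    [0,1] "the" : (S/(NP\S))/S
    [1,3] S   <
      [1,2] "slowly" : S\PP
      [2,3] "heard" : S\(S\PP)
  [3,4] "park" : NP\S

[0,1] (S/(NP\S))/S  lex  "the"
[1,2] S\PP  lex  "slowly"
[2,3] S\(S\PP)  lex  "heard"
[1,3] S  <  k=2
[0,3] S/(NP\S)  >  k=1
[3,4] NP\S  lex  "park"
[0,4] S  >  k=3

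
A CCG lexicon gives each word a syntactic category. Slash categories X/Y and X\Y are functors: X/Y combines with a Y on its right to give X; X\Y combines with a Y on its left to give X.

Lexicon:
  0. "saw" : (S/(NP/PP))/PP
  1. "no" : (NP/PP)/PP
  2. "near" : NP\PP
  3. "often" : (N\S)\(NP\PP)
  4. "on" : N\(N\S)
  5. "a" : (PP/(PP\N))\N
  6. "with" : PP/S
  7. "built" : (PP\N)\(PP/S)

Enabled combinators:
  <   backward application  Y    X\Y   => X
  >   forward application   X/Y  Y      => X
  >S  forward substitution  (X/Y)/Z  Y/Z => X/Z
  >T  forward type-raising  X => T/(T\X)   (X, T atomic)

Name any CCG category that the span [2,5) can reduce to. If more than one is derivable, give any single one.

N

[0,8] S   >
  [0,2] S/PP   >S
    [0,1] "saw" : (S/(NP/PP))/PP
    [1,2] "no" : (NP/PP)/PP
  [2,8] PP   >
    [2,6] PP/(PP\N)   <
      [2,5] N   <
        [2,4] N\S   <
          [2,3] "near" : NP\PP
          [3,4] "often" : (N\S)\(NP\PP)
        [4,5] "on" : N\(N\S)
      [5,6] "a" : (PP/(PP\N))\N
    [6,8] PP\N   <
      [6,7] "with" : PP/S
      [7,8] "built" : (PP\N)\(PP/S)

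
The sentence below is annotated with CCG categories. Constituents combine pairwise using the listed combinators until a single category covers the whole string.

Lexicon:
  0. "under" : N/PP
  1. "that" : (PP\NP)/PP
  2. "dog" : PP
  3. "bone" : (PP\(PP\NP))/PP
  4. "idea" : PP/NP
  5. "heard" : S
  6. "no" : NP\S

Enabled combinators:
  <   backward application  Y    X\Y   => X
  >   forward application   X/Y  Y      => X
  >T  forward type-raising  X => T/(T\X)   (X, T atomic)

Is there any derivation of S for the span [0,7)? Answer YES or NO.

N/PP (PP\NP)/PP PP (PP\(PP\NP))/PP PP/NP S NP\S
CKY chart[0,7] = {N, N/(N\N), NP/(NP\N), PP/(PP\N), S/(S\N)}; S ∉ chart

NO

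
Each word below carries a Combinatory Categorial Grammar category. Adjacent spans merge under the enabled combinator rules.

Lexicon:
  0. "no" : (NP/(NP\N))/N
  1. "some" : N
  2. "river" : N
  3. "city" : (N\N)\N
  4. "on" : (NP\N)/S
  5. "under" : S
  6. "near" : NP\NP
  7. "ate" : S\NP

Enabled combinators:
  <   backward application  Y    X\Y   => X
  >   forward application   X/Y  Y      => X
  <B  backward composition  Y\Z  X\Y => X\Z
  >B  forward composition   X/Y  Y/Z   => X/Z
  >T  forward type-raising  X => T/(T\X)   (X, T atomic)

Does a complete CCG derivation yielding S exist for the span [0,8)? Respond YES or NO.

[0,8] S   <
  [0,6] NP   >
    [0,2] NP/(NP\N)   >
      [0,1] "no" : (NP/(NP\N))/N
      [1,2] "some" : N
    [2,6] NP\N   <B
      [2,4] N\N   <
        [2,3] "river" : N
        [3,4] "city" : (N\N)\N
      [4,6] NP\N   >
        [4,5] "on" : (NP\N)/S
        [5,6] "under" : S
  [6,8] S\NP   <B
    [6,7] "near" : NP\NP
    [7,8] "ate" : S\NP

YES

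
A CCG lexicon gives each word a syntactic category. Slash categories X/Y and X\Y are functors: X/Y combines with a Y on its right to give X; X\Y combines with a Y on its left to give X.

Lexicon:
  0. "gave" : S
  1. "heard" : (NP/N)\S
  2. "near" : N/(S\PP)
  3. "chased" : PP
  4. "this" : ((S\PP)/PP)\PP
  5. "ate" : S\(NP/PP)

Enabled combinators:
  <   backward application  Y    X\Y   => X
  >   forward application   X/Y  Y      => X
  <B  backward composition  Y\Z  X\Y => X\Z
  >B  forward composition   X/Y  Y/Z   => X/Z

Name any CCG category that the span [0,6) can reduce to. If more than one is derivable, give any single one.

[0,6] S   <
  [0,5] NP/PP   >B
    [0,2] NP/N   <
      [0,1] "gave" : S
      [1,2] "heard" : (NP/N)\S
    [2,5] N/PP   >B
      [2,3] "near" : N/(S\PP)
      [3,5] (S\PP)/PP   <
        [3,4] "chased" : PP
        [4,5] "this" : ((S\PP)/PP)\PP
  [5,6] "ate" : S\(NP/PP)

S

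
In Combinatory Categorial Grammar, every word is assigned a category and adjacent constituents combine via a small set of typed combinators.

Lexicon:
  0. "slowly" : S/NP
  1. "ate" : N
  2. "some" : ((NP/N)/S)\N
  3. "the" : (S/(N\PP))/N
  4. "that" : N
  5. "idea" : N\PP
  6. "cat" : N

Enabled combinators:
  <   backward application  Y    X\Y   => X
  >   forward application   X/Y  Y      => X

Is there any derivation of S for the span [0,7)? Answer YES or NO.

[0,7] S   >
  [0,1] "slowly" : S/NP
  [1,7] NP   >
    [1,6] NP/N   >
      [1,3] (NP/N)/S   <
        [1,2] "ate" : N
        [2,3] "some" : ((NP/N)/S)\N
      [3,6] S   >
        [3,5] S/(N\PP)   >
          [3,4] "the" : (S/(N\PP))/N
          [4,5] "that" : N
        [5,6] "idea" : N\PP
    [6,7] "cat" : N

YES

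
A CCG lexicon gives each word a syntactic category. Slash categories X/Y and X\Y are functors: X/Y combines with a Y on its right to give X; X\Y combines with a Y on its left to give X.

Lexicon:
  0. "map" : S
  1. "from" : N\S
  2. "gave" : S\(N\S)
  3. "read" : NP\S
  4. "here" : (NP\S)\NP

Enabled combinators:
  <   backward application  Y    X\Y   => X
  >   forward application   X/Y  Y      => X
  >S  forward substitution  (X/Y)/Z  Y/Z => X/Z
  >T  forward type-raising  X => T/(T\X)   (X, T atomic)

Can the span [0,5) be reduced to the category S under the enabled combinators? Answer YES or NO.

S N\S S\(N\S) NP\S (NP\S)\NP
CKY chart[0,5] = {N/(N\NP), NP, NP/(NP\NP), PP/(PP\NP), S/(S\NP)}; S ∉ chart

NO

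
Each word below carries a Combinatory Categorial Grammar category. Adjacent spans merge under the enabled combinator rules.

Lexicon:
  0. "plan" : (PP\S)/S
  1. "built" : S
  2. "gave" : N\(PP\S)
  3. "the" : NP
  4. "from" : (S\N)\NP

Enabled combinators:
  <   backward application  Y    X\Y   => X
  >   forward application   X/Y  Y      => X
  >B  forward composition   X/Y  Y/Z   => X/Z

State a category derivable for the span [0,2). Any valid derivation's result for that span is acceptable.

PP\S

[0,5] S   <
  [0,3] N   <
    [0,2] PP\S   >
      [0,1] "plan" : (PP\S)/S
      [1,2] "built" : S
    [2,3] "gave" : N\(PP\S)
  [3,5] S\N   <
    [3,4] "the" : NP
    [4,5] "from" : (S\N)\NP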